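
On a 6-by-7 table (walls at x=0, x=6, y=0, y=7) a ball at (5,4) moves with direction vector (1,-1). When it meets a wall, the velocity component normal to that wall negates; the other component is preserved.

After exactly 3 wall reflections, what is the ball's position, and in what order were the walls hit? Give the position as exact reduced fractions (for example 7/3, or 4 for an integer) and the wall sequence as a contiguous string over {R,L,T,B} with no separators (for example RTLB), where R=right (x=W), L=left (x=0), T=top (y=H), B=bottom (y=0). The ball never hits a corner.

1. t=1 → R at (6,3); v=(-1,-1)
2. t=3 → B at (3,0); v=(-1,1)
3. t=3 → L at (0,3); v=(1,1)

Final position: (0,3)
Wall sequence: RBL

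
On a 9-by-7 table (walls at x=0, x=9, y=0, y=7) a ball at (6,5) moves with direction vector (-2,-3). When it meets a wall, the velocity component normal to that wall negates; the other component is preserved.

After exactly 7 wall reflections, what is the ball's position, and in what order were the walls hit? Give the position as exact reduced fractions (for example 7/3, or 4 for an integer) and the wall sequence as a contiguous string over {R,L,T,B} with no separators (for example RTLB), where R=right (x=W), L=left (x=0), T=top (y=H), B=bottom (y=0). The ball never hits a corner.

1. t=5/3 → B at (8/3,0); v=(-2,3)
2. t=4/3 → L at (0,4); v=(2,3)
3. t=1 → T at (2,7); v=(2,-3)
4. t=7/3 → B at (20/3,0); v=(2,3)
5. t=7/6 → R at (9,7/2); v=(-2,3)
6. t=7/6 → T at (20/3,7); v=(-2,-3)
7. t=7/3 → B at (2,0); v=(-2,3)

Final position: (2,0)
Wall sequence: BLTBRTB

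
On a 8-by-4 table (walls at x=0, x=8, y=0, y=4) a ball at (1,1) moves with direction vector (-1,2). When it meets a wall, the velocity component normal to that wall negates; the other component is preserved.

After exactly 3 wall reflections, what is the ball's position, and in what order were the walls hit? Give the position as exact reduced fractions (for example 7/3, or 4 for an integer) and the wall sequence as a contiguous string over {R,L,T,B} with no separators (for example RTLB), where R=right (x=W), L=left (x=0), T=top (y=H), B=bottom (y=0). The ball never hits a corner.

1. t=1 → L at (0,3); v=(1,2)
2. t=1/2 → T at (1/2,4); v=(1,-2)
3. t=2 → B at (5/2,0); v=(1,2)

Final position: (5/2,0)
Wall sequence: LTB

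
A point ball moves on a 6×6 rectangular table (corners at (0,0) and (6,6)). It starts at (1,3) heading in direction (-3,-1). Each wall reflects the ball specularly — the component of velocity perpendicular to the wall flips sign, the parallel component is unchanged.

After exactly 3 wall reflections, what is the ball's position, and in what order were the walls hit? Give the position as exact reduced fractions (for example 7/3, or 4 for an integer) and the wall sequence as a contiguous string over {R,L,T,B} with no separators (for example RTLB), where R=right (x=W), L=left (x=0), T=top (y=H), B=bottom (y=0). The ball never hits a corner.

1. t=1/3 → L at (0,8/3); v=(3,-1)
2. t=2 → R at (6,2/3); v=(-3,-1)
3. t=2/3 → B at (4,0); v=(-3,1)

Final position: (4,0)
Wall sequence: LRB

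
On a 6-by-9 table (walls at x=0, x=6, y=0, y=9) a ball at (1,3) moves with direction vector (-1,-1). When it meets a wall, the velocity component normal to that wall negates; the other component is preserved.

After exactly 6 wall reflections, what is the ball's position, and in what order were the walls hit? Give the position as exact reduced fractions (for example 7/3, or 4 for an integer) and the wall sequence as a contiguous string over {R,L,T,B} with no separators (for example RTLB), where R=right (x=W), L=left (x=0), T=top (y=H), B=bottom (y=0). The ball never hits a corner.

Final position: (6,2)
Wall sequence: LBRTLR

1. t=1 → L at (0,2); v=(1,-1)
2. t=2 → B at (2,0); v=(1,1)
3. t=4 → R at (6,4); v=(-1,1)
4. t=5 → T at (1,9); v=(-1,-1)
5. t=1 → L at (0,8); v=(1,-1)
6. t=6 → R at (6,2); v=(-1,-1)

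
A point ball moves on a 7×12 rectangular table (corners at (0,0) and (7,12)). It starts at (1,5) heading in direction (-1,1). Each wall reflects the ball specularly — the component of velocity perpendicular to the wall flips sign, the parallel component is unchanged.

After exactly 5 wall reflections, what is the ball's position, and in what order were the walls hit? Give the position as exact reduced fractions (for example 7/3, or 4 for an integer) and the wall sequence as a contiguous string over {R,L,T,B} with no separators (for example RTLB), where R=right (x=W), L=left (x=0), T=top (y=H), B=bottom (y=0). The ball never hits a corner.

1. t=1 → L at (0,6); v=(1,1)
2. t=6 → T at (6,12); v=(1,-1)
3. t=1 → R at (7,11); v=(-1,-1)
4. t=7 → L at (0,4); v=(1,-1)
5. t=4 → B at (4,0); v=(1,1)

Final position: (4,0)
Wall sequence: LTRLB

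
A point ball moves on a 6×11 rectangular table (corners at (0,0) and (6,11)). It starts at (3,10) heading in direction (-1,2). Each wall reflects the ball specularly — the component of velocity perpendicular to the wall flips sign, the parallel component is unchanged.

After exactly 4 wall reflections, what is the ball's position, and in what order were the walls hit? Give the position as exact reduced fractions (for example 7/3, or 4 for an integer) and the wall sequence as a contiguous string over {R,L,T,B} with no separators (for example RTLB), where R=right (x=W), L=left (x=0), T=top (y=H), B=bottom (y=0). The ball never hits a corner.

Final position: (6,6)
Wall sequence: TLBR

1. t=1/2 → T at (5/2,11); v=(-1,-2)
2. t=5/2 → L at (0,6); v=(1,-2)
3. t=3 → B at (3,0); v=(1,2)
4. t=3 → R at (6,6); v=(-1,2)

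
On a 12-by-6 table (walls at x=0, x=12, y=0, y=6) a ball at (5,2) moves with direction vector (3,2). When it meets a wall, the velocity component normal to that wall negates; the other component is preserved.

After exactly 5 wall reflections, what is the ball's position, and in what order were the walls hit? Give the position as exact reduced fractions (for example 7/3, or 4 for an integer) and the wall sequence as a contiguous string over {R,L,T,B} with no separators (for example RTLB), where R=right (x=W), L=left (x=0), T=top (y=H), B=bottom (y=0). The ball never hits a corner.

Final position: (5,6)
Wall sequence: TRBLT

1. t=2 → T at (11,6); v=(3,-2)
2. t=1/3 → R at (12,16/3); v=(-3,-2)
3. t=8/3 → B at (4,0); v=(-3,2)
4. t=4/3 → L at (0,8/3); v=(3,2)
5. t=5/3 → T at (5,6); v=(3,-2)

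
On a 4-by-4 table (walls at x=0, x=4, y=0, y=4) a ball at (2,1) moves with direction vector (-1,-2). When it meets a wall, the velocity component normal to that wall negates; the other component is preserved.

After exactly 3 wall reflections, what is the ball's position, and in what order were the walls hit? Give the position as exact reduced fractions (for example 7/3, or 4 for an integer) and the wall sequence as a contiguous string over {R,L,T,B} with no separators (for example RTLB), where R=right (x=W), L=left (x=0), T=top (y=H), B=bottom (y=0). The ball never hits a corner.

1. t=1/2 → B at (3/2,0); v=(-1,2)
2. t=3/2 → L at (0,3); v=(1,2)
3. t=1/2 → T at (1/2,4); v=(1,-2)

Final position: (1/2,4)
Wall sequence: BLT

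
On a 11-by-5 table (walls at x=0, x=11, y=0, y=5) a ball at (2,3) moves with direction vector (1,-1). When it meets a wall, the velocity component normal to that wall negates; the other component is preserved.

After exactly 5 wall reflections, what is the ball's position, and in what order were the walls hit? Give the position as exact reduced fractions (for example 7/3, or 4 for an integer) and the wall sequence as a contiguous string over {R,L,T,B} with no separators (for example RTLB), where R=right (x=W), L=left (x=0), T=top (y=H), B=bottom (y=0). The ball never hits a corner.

1. t=3 → B at (5,0); v=(1,1)
2. t=5 → T at (10,5); v=(1,-1)
3. t=1 → R at (11,4); v=(-1,-1)
4. t=4 → B at (7,0); v=(-1,1)
5. t=5 → T at (2,5); v=(-1,-1)

Final position: (2,5)
Wall sequence: BTRBT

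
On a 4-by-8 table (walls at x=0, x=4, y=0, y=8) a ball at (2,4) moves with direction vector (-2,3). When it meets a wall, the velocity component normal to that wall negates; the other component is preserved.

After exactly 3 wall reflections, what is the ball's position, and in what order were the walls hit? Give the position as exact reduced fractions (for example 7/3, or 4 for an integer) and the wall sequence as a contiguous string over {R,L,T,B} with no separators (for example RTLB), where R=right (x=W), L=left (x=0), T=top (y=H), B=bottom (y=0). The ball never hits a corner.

1. t=1 → L at (0,7); v=(2,3)
2. t=1/3 → T at (2/3,8); v=(2,-3)
3. t=5/3 → R at (4,3); v=(-2,-3)

Final position: (4,3)
Wall sequence: LTR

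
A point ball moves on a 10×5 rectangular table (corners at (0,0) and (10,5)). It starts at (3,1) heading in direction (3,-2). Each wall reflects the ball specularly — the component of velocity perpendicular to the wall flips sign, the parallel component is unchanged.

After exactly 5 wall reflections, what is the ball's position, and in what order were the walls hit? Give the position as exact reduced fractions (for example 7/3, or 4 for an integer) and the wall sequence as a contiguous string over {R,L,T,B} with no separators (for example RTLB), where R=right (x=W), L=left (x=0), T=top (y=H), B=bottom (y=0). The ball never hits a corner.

1. t=1/2 → B at (9/2,0); v=(3,2)
2. t=11/6 → R at (10,11/3); v=(-3,2)
3. t=2/3 → T at (8,5); v=(-3,-2)
4. t=5/2 → B at (1/2,0); v=(-3,2)
5. t=1/6 → L at (0,1/3); v=(3,2)

Final position: (0,1/3)
Wall sequence: BRTBL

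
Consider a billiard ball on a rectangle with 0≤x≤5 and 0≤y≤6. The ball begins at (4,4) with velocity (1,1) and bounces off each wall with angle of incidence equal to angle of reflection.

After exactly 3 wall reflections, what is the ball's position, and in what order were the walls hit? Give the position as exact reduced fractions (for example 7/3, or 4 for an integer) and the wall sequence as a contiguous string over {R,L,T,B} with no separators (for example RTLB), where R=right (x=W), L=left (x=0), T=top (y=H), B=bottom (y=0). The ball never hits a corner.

Final position: (0,2)
Wall sequence: RTL

1. t=1 → R at (5,5); v=(-1,1)
2. t=1 → T at (4,6); v=(-1,-1)
3. t=4 → L at (0,2); v=(1,-1)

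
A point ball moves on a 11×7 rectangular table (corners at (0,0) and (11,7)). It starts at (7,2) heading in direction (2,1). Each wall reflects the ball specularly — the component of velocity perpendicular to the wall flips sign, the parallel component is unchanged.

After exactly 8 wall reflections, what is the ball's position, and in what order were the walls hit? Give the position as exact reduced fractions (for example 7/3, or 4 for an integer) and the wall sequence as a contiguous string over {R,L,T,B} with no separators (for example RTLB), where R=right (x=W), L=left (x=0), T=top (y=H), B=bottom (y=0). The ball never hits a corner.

1. t=2 → R at (11,4); v=(-2,1)
2. t=3 → T at (5,7); v=(-2,-1)
3. t=5/2 → L at (0,9/2); v=(2,-1)
4. t=9/2 → B at (9,0); v=(2,1)
5. t=1 → R at (11,1); v=(-2,1)
6. t=11/2 → L at (0,13/2); v=(2,1)
7. t=1/2 → T at (1,7); v=(2,-1)
8. t=5 → R at (11,2); v=(-2,-1)

Final position: (11,2)
Wall sequence: RTLBRLTR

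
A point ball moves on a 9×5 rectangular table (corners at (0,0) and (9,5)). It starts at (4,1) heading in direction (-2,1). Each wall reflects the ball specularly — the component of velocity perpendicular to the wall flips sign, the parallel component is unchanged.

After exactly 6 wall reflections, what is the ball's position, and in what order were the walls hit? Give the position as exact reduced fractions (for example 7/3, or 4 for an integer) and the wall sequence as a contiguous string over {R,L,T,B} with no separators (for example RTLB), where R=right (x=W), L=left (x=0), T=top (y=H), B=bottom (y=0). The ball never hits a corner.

Final position: (6,5)
Wall sequence: LTRBLT

1. t=2 → L at (0,3); v=(2,1)
2. t=2 → T at (4,5); v=(2,-1)
3. t=5/2 → R at (9,5/2); v=(-2,-1)
4. t=5/2 → B at (4,0); v=(-2,1)
5. t=2 → L at (0,2); v=(2,1)
6. t=3 → T at (6,5); v=(2,-1)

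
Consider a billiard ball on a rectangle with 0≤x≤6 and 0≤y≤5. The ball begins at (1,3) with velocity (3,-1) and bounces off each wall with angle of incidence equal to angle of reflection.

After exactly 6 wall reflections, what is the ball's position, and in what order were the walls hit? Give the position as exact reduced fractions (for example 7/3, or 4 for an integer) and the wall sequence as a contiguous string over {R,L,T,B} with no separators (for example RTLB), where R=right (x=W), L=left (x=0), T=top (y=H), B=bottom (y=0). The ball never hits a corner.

Final position: (1,5)
Wall sequence: RBLRLT

1. t=5/3 → R at (6,4/3); v=(-3,-1)
2. t=4/3 → B at (2,0); v=(-3,1)
3. t=2/3 → L at (0,2/3); v=(3,1)
4. t=2 → R at (6,8/3); v=(-3,1)
5. t=2 → L at (0,14/3); v=(3,1)
6. t=1/3 → T at (1,5); v=(3,-1)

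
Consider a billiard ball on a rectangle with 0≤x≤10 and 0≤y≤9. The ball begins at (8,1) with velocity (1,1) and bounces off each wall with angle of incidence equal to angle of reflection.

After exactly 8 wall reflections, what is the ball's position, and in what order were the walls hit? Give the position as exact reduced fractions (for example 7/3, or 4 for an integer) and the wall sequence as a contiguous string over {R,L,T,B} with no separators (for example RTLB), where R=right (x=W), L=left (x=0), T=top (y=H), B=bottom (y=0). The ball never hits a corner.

1. t=2 → R at (10,3); v=(-1,1)
2. t=6 → T at (4,9); v=(-1,-1)
3. t=4 → L at (0,5); v=(1,-1)
4. t=5 → B at (5,0); v=(1,1)
5. t=5 → R at (10,5); v=(-1,1)
6. t=4 → T at (6,9); v=(-1,-1)
7. t=6 → L at (0,3); v=(1,-1)
8. t=3 → B at (3,0); v=(1,1)

Final position: (3,0)
Wall sequence: RTLBRTLB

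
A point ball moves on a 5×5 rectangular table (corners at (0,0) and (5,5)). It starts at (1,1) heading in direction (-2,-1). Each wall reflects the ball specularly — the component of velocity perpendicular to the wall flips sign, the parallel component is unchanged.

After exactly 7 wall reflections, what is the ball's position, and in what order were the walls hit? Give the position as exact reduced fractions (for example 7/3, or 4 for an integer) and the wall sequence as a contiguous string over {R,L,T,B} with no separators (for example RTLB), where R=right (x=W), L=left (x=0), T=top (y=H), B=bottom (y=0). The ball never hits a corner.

1. t=1/2 → L at (0,1/2); v=(2,-1)
2. t=1/2 → B at (1,0); v=(2,1)
3. t=2 → R at (5,2); v=(-2,1)
4. t=5/2 → L at (0,9/2); v=(2,1)
5. t=1/2 → T at (1,5); v=(2,-1)
6. t=2 → R at (5,3); v=(-2,-1)
7. t=5/2 → L at (0,1/2); v=(2,-1)

Final position: (0,1/2)
Wall sequence: LBRLTRL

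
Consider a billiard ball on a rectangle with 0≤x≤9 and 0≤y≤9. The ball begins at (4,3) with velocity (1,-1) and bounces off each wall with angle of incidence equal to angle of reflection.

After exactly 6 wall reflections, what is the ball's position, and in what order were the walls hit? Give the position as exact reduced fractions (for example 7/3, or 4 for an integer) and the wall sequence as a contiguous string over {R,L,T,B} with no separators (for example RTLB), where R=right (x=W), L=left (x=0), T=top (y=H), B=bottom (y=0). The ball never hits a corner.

1. t=3 → B at (7,0); v=(1,1)
2. t=2 → R at (9,2); v=(-1,1)
3. t=7 → T at (2,9); v=(-1,-1)
4. t=2 → L at (0,7); v=(1,-1)
5. t=7 → B at (7,0); v=(1,1)
6. t=2 → R at (9,2); v=(-1,1)

Final position: (9,2)
Wall sequence: BRTLBR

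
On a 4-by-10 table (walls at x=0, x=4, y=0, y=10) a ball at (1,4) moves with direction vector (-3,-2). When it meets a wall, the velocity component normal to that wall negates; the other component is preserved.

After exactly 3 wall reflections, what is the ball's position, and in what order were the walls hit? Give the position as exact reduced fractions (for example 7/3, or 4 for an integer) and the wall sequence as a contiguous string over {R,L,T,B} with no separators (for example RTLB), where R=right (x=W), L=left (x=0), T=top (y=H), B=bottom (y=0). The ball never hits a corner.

1. t=1/3 → L at (0,10/3); v=(3,-2)
2. t=4/3 → R at (4,2/3); v=(-3,-2)
3. t=1/3 → B at (3,0); v=(-3,2)

Final position: (3,0)
Wall sequence: LRB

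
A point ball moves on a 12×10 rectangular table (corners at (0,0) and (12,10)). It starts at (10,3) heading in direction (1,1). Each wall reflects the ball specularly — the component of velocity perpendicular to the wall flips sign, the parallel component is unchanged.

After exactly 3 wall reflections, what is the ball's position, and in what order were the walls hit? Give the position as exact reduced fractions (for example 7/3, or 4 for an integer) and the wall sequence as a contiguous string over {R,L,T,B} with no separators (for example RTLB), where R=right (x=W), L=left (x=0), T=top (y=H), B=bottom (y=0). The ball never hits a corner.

Final position: (0,3)
Wall sequence: RTL

1. t=2 → R at (12,5); v=(-1,1)
2. t=5 → T at (7,10); v=(-1,-1)
3. t=7 → L at (0,3); v=(1,-1)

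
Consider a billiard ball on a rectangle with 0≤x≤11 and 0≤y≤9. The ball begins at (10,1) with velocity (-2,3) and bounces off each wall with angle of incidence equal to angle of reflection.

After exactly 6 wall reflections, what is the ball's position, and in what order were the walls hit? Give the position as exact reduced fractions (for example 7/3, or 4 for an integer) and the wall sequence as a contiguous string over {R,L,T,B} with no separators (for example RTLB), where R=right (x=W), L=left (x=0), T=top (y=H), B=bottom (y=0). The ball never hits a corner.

Final position: (26/3,0)
Wall sequence: TLBTRB

1. t=8/3 → T at (14/3,9); v=(-2,-3)
2. t=7/3 → L at (0,2); v=(2,-3)
3. t=2/3 → B at (4/3,0); v=(2,3)
4. t=3 → T at (22/3,9); v=(2,-3)
5. t=11/6 → R at (11,7/2); v=(-2,-3)
6. t=7/6 → B at (26/3,0); v=(-2,3)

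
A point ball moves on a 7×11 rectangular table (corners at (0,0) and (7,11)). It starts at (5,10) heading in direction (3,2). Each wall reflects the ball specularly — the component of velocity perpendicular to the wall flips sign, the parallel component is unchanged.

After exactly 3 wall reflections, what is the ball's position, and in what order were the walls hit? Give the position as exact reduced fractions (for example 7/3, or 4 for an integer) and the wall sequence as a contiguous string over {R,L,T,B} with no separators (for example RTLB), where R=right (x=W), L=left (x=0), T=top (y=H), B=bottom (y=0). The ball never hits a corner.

Final position: (0,6)
Wall sequence: TRL

1. t=1/2 → T at (13/2,11); v=(3,-2)
2. t=1/6 → R at (7,32/3); v=(-3,-2)
3. t=7/3 → L at (0,6); v=(3,-2)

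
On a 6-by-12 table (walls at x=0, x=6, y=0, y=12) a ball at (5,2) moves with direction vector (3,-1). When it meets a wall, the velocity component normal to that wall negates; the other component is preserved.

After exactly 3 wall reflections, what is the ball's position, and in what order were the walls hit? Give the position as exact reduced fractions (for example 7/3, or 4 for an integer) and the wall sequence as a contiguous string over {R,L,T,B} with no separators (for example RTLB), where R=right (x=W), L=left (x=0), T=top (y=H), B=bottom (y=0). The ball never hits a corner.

Final position: (0,1/3)
Wall sequence: RBL

1. t=1/3 → R at (6,5/3); v=(-3,-1)
2. t=5/3 → B at (1,0); v=(-3,1)
3. t=1/3 → L at (0,1/3); v=(3,1)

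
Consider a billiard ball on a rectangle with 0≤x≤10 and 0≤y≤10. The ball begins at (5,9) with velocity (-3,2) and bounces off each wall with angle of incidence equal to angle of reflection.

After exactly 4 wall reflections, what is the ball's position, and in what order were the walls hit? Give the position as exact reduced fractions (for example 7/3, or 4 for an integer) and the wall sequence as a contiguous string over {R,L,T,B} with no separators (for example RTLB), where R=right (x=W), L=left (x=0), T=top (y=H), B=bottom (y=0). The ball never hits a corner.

Final position: (17/2,0)
Wall sequence: TLRB

1. t=1/2 → T at (7/2,10); v=(-3,-2)
2. t=7/6 → L at (0,23/3); v=(3,-2)
3. t=10/3 → R at (10,1); v=(-3,-2)
4. t=1/2 → B at (17/2,0); v=(-3,2)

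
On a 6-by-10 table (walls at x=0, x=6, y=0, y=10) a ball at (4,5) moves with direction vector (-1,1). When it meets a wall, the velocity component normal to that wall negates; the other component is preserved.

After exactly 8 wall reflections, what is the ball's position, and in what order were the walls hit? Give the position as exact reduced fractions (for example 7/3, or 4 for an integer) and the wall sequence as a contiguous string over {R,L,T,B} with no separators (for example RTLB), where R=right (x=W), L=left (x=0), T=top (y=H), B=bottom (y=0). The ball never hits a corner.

1. t=4 → L at (0,9); v=(1,1)
2. t=1 → T at (1,10); v=(1,-1)
3. t=5 → R at (6,5); v=(-1,-1)
4. t=5 → B at (1,0); v=(-1,1)
5. t=1 → L at (0,1); v=(1,1)
6. t=6 → R at (6,7); v=(-1,1)
7. t=3 → T at (3,10); v=(-1,-1)
8. t=3 → L at (0,7); v=(1,-1)

Final position: (0,7)
Wall sequence: LTRBLRTL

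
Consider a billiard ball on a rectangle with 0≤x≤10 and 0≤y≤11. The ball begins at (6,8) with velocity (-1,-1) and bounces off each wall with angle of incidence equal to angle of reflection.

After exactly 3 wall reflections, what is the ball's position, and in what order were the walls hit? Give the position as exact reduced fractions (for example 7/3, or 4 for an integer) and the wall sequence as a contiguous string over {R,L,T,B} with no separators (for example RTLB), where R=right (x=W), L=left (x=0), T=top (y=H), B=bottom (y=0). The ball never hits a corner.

1. t=6 → L at (0,2); v=(1,-1)
2. t=2 → B at (2,0); v=(1,1)
3. t=8 → R at (10,8); v=(-1,1)

Final position: (10,8)
Wall sequence: LBR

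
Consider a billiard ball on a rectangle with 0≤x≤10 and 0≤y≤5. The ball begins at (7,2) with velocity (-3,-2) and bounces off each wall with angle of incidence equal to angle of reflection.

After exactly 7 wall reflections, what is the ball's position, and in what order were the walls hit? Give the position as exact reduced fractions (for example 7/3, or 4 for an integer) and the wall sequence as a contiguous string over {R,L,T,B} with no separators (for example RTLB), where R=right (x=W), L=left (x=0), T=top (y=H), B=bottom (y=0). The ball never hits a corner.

Final position: (0,4)
Wall sequence: BLTRBTL

1. t=1 → B at (4,0); v=(-3,2)
2. t=4/3 → L at (0,8/3); v=(3,2)
3. t=7/6 → T at (7/2,5); v=(3,-2)
4. t=13/6 → R at (10,2/3); v=(-3,-2)
5. t=1/3 → B at (9,0); v=(-3,2)
6. t=5/2 → T at (3/2,5); v=(-3,-2)
7. t=1/2 → L at (0,4); v=(3,-2)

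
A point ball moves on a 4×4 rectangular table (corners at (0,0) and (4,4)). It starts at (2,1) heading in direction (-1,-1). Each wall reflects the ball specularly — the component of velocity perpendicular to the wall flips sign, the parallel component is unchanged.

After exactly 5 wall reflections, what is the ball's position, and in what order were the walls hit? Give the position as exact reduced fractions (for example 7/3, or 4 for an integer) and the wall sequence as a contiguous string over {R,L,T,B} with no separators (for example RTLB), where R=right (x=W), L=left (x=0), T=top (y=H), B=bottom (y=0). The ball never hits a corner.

1. t=1 → B at (1,0); v=(-1,1)
2. t=1 → L at (0,1); v=(1,1)
3. t=3 → T at (3,4); v=(1,-1)
4. t=1 → R at (4,3); v=(-1,-1)
5. t=3 → B at (1,0); v=(-1,1)

Final position: (1,0)
Wall sequence: BLTRB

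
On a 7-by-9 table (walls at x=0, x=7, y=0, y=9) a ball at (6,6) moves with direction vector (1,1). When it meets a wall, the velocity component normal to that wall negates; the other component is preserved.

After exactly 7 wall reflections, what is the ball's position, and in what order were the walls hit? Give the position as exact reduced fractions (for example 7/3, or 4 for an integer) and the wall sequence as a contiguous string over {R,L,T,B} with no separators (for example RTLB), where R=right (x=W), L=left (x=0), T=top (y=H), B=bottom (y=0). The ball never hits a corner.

Final position: (0,8)
Wall sequence: RTLBRTL

1. t=1 → R at (7,7); v=(-1,1)
2. t=2 → T at (5,9); v=(-1,-1)
3. t=5 → L at (0,4); v=(1,-1)
4. t=4 → B at (4,0); v=(1,1)
5. t=3 → R at (7,3); v=(-1,1)
6. t=6 → T at (1,9); v=(-1,-1)
7. t=1 → L at (0,8); v=(1,-1)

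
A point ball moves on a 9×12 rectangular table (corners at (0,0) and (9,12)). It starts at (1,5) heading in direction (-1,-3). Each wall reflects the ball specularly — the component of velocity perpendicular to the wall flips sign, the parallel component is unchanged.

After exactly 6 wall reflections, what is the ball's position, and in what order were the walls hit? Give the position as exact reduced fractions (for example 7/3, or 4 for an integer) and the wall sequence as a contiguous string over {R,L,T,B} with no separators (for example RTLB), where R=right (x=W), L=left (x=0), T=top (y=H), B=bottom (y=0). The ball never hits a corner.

1. t=1 → L at (0,2); v=(1,-3)
2. t=2/3 → B at (2/3,0); v=(1,3)
3. t=4 → T at (14/3,12); v=(1,-3)
4. t=4 → B at (26/3,0); v=(1,3)
5. t=1/3 → R at (9,1); v=(-1,3)
6. t=11/3 → T at (16/3,12); v=(-1,-3)

Final position: (16/3,12)
Wall sequence: LBTBRT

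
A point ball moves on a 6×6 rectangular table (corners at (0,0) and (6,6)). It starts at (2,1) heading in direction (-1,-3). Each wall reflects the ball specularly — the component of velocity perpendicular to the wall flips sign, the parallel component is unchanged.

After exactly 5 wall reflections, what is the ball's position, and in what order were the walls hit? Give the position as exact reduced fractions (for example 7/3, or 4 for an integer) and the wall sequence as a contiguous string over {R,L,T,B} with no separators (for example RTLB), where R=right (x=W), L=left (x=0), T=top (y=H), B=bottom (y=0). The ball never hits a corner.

Final position: (13/3,6)
Wall sequence: BLTBT

1. t=1/3 → B at (5/3,0); v=(-1,3)
2. t=5/3 → L at (0,5); v=(1,3)
3. t=1/3 → T at (1/3,6); v=(1,-3)
4. t=2 → B at (7/3,0); v=(1,3)
5. t=2 → T at (13/3,6); v=(1,-3)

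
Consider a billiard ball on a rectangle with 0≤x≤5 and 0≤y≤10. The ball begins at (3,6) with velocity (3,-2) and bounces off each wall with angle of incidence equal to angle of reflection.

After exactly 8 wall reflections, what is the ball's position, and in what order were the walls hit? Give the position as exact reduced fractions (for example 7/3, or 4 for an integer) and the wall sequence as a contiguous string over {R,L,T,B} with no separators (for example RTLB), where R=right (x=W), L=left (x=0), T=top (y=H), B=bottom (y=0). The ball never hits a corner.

1. t=2/3 → R at (5,14/3); v=(-3,-2)
2. t=5/3 → L at (0,4/3); v=(3,-2)
3. t=2/3 → B at (2,0); v=(3,2)
4. t=1 → R at (5,2); v=(-3,2)
5. t=5/3 → L at (0,16/3); v=(3,2)
6. t=5/3 → R at (5,26/3); v=(-3,2)
7. t=2/3 → T at (3,10); v=(-3,-2)
8. t=1 → L at (0,8); v=(3,-2)

Final position: (0,8)
Wall sequence: RLBRLRTL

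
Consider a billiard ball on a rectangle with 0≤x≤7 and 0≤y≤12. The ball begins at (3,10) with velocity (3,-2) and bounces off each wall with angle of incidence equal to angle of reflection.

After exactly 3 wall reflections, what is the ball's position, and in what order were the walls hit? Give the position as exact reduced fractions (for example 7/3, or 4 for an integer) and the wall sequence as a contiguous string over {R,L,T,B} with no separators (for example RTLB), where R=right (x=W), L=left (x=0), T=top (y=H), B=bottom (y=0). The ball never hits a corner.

Final position: (4,0)
Wall sequence: RLB

1. t=4/3 → R at (7,22/3); v=(-3,-2)
2. t=7/3 → L at (0,8/3); v=(3,-2)
3. t=4/3 → B at (4,0); v=(3,2)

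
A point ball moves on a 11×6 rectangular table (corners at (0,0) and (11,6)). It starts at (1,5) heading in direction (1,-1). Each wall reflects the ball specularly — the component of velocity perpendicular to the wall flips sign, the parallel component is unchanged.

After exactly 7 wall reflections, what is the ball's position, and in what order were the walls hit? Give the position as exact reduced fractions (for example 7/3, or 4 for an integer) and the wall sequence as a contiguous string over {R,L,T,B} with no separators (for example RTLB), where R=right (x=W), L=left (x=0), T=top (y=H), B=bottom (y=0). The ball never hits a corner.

1. t=5 → B at (6,0); v=(1,1)
2. t=5 → R at (11,5); v=(-1,1)
3. t=1 → T at (10,6); v=(-1,-1)
4. t=6 → B at (4,0); v=(-1,1)
5. t=4 → L at (0,4); v=(1,1)
6. t=2 → T at (2,6); v=(1,-1)
7. t=6 → B at (8,0); v=(1,1)

Final position: (8,0)
Wall sequence: BRTBLTB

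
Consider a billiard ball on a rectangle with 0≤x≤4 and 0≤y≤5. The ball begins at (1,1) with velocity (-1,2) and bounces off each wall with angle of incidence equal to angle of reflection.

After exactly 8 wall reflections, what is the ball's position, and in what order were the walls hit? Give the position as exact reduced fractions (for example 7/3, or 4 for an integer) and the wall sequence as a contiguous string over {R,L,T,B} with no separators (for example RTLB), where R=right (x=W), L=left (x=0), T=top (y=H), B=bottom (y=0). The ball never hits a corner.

Final position: (3,5)
Wall sequence: LTBRTLBT

1. t=1 → L at (0,3); v=(1,2)
2. t=1 → T at (1,5); v=(1,-2)
3. t=5/2 → B at (7/2,0); v=(1,2)
4. t=1/2 → R at (4,1); v=(-1,2)
5. t=2 → T at (2,5); v=(-1,-2)
6. t=2 → L at (0,1); v=(1,-2)
7. t=1/2 → B at (1/2,0); v=(1,2)
8. t=5/2 → T at (3,5); v=(1,-2)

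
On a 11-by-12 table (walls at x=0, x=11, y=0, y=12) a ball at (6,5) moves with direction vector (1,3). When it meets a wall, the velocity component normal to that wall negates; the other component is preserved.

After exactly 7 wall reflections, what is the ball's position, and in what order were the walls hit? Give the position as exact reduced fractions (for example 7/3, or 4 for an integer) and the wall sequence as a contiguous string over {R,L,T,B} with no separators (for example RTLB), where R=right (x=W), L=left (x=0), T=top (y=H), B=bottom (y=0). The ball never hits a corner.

1. t=7/3 → T at (25/3,12); v=(1,-3)
2. t=8/3 → R at (11,4); v=(-1,-3)
3. t=4/3 → B at (29/3,0); v=(-1,3)
4. t=4 → T at (17/3,12); v=(-1,-3)
5. t=4 → B at (5/3,0); v=(-1,3)
6. t=5/3 → L at (0,5); v=(1,3)
7. t=7/3 → T at (7/3,12); v=(1,-3)

Final position: (7/3,12)
Wall sequence: TRBTBLT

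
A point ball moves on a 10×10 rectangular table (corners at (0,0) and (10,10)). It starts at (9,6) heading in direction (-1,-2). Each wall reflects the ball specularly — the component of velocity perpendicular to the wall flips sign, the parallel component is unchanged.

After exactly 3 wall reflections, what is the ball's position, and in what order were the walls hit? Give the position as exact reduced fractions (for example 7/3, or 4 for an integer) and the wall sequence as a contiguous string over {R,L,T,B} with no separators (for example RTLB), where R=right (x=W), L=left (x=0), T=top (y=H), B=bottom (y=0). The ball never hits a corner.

1. t=3 → B at (6,0); v=(-1,2)
2. t=5 → T at (1,10); v=(-1,-2)
3. t=1 → L at (0,8); v=(1,-2)

Final position: (0,8)
Wall sequence: BTL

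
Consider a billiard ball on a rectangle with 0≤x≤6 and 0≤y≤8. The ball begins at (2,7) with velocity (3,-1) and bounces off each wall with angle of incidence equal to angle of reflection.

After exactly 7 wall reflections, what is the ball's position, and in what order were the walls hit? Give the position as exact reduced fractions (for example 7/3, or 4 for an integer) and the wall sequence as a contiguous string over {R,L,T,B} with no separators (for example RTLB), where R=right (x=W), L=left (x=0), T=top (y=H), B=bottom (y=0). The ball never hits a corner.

1. t=4/3 → R at (6,17/3); v=(-3,-1)
2. t=2 → L at (0,11/3); v=(3,-1)
3. t=2 → R at (6,5/3); v=(-3,-1)
4. t=5/3 → B at (1,0); v=(-3,1)
5. t=1/3 → L at (0,1/3); v=(3,1)
6. t=2 → R at (6,7/3); v=(-3,1)
7. t=2 → L at (0,13/3); v=(3,1)

Final position: (0,13/3)
Wall sequence: RLRBLRL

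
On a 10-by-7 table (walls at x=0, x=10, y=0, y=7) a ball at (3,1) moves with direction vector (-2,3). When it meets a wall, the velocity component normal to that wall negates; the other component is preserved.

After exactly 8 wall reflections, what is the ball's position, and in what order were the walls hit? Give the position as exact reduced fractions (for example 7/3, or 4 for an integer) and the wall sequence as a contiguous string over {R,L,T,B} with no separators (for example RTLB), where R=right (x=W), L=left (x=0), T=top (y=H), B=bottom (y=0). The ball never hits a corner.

1. t=3/2 → L at (0,11/2); v=(2,3)
2. t=1/2 → T at (1,7); v=(2,-3)
3. t=7/3 → B at (17/3,0); v=(2,3)
4. t=13/6 → R at (10,13/2); v=(-2,3)
5. t=1/6 → T at (29/3,7); v=(-2,-3)
6. t=7/3 → B at (5,0); v=(-2,3)
7. t=7/3 → T at (1/3,7); v=(-2,-3)
8. t=1/6 → L at (0,13/2); v=(2,-3)

Final position: (0,13/2)
Wall sequence: LTBRTBTL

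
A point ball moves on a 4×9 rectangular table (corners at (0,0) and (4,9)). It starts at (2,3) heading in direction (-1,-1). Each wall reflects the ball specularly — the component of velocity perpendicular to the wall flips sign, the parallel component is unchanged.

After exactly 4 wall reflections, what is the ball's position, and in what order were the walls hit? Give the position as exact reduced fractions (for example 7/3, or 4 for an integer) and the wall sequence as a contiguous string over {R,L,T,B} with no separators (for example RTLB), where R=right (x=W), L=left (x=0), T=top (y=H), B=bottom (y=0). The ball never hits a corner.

1. t=2 → L at (0,1); v=(1,-1)
2. t=1 → B at (1,0); v=(1,1)
3. t=3 → R at (4,3); v=(-1,1)
4. t=4 → L at (0,7); v=(1,1)

Final position: (0,7)
Wall sequence: LBRL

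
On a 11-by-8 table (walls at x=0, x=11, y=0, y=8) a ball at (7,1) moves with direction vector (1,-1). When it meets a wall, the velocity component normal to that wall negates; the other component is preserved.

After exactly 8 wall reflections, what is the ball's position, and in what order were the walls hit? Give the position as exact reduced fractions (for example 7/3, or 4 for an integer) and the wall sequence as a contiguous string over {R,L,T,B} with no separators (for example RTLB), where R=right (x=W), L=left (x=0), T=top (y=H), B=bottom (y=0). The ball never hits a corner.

Final position: (4,0)
Wall sequence: BRTLBTRB

1. t=1 → B at (8,0); v=(1,1)
2. t=3 → R at (11,3); v=(-1,1)
3. t=5 → T at (6,8); v=(-1,-1)
4. t=6 → L at (0,2); v=(1,-1)
5. t=2 → B at (2,0); v=(1,1)
6. t=8 → T at (10,8); v=(1,-1)
7. t=1 → R at (11,7); v=(-1,-1)
8. t=7 → B at (4,0); v=(-1,1)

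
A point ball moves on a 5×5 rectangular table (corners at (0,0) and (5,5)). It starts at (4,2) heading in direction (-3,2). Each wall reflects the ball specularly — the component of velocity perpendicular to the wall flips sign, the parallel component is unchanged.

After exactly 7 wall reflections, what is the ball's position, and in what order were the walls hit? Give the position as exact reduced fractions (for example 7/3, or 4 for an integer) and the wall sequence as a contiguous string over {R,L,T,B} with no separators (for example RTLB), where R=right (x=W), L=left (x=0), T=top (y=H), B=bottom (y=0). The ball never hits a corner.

1. t=4/3 → L at (0,14/3); v=(3,2)
2. t=1/6 → T at (1/2,5); v=(3,-2)
3. t=3/2 → R at (5,2); v=(-3,-2)
4. t=1 → B at (2,0); v=(-3,2)
5. t=2/3 → L at (0,4/3); v=(3,2)
6. t=5/3 → R at (5,14/3); v=(-3,2)
7. t=1/6 → T at (9/2,5); v=(-3,-2)

Final position: (9/2,5)
Wall sequence: LTRBLRT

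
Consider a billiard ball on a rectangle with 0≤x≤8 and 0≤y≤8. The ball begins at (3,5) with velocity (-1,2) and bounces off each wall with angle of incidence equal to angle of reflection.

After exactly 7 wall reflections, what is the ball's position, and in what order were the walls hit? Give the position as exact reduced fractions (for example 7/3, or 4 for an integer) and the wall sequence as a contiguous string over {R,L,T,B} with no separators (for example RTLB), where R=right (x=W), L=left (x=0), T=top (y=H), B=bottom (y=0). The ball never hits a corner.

1. t=3/2 → T at (3/2,8); v=(-1,-2)
2. t=3/2 → L at (0,5); v=(1,-2)
3. t=5/2 → B at (5/2,0); v=(1,2)
4. t=4 → T at (13/2,8); v=(1,-2)
5. t=3/2 → R at (8,5); v=(-1,-2)
6. t=5/2 → B at (11/2,0); v=(-1,2)
7. t=4 → T at (3/2,8); v=(-1,-2)

Final position: (3/2,8)
Wall sequence: TLBTRBT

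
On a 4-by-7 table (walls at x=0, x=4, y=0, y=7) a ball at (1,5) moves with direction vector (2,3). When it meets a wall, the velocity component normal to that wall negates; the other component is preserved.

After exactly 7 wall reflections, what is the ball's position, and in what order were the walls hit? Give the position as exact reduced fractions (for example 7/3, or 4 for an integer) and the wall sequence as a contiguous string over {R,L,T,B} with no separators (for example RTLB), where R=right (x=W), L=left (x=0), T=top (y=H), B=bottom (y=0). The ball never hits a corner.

Final position: (0,1/2)
Wall sequence: TRBLTRL

1. t=2/3 → T at (7/3,7); v=(2,-3)
2. t=5/6 → R at (4,9/2); v=(-2,-3)
3. t=3/2 → B at (1,0); v=(-2,3)
4. t=1/2 → L at (0,3/2); v=(2,3)
5. t=11/6 → T at (11/3,7); v=(2,-3)
6. t=1/6 → R at (4,13/2); v=(-2,-3)
7. t=2 → L at (0,1/2); v=(2,-3)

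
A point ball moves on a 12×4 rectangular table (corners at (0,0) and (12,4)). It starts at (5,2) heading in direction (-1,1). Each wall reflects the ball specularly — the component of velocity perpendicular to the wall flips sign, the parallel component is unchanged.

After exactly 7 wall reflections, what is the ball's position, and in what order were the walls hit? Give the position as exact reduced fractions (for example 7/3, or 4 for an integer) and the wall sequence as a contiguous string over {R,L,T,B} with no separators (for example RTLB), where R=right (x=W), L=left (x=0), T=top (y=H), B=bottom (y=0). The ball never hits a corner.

Final position: (11,4)
Wall sequence: TLBTBRT

1. t=2 → T at (3,4); v=(-1,-1)
2. t=3 → L at (0,1); v=(1,-1)
3. t=1 → B at (1,0); v=(1,1)
4. t=4 → T at (5,4); v=(1,-1)
5. t=4 → B at (9,0); v=(1,1)
6. t=3 → R at (12,3); v=(-1,1)
7. t=1 → T at (11,4); v=(-1,-1)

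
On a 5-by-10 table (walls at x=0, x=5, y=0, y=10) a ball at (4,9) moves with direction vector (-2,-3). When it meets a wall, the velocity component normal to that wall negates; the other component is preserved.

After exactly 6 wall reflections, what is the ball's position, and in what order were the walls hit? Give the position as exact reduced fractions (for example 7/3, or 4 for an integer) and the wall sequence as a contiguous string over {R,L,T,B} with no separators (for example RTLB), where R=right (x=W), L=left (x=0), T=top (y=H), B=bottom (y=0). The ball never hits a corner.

Final position: (5,1/2)
Wall sequence: LBRTLR

1. t=2 → L at (0,3); v=(2,-3)
2. t=1 → B at (2,0); v=(2,3)
3. t=3/2 → R at (5,9/2); v=(-2,3)
4. t=11/6 → T at (4/3,10); v=(-2,-3)
5. t=2/3 → L at (0,8); v=(2,-3)
6. t=5/2 → R at (5,1/2); v=(-2,-3)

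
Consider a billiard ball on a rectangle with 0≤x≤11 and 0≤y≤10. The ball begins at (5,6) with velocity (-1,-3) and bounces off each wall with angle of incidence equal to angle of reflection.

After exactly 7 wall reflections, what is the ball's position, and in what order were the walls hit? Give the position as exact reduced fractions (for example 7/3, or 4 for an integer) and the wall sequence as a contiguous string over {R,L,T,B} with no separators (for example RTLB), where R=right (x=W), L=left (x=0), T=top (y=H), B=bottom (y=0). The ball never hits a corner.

1. t=2 → B at (3,0); v=(-1,3)
2. t=3 → L at (0,9); v=(1,3)
3. t=1/3 → T at (1/3,10); v=(1,-3)
4. t=10/3 → B at (11/3,0); v=(1,3)
5. t=10/3 → T at (7,10); v=(1,-3)
6. t=10/3 → B at (31/3,0); v=(1,3)
7. t=2/3 → R at (11,2); v=(-1,3)

Final position: (11,2)
Wall sequence: BLTBTBR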